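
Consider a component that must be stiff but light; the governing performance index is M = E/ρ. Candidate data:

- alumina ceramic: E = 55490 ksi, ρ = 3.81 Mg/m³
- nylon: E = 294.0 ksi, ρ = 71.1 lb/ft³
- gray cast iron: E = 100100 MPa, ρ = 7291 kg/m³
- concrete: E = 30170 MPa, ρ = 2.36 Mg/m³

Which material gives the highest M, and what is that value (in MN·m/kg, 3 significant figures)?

alumina ceramic, M = 100 MN·m/kg

Convert each candidate to consistent units, then evaluate M:
  alumina ceramic: E = 382.6 GPa, ρ = 3810 kg/m³
  nylon: E = 2.027 GPa, ρ = 1139 kg/m³
  gray cast iron: E = 100.1 GPa, ρ = 7291 kg/m³
  concrete: E = 30.17 GPa, ρ = 2360 kg/m³
  alumina ceramic: M = 100 MN·m/kg
  gray cast iron: M = 13.7 MN·m/kg
  concrete: M = 12.8 MN·m/kg
  nylon: M = 1.78 MN·m/kg
Highest index: alumina ceramic.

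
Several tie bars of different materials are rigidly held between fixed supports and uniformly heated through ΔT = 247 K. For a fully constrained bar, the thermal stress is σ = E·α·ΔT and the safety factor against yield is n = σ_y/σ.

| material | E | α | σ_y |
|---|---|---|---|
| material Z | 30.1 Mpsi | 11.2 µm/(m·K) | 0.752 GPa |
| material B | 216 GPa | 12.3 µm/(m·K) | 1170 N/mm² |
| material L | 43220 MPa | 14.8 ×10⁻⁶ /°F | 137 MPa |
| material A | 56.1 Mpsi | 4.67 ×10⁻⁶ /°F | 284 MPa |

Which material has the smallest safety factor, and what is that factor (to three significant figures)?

material A, n = 0.354

In consistent units (E in GPa, α in ×10⁻⁶/K, σ_y in MPa):
  material Z: E = 207.5, α = 11.2, σ_y = 752.0 → σ = 574 MPa, n = 1.31
  material B: E = 216.0, α = 12.3, σ_y = 1170 → σ = 656 MPa, n = 1.78
  material L: E = 43.22, α = 26.6, σ_y = 137.0 → σ = 284 MPa, n = 0.482
  material A: E = 386.8, α = 8.41, σ_y = 284.0 → σ = 803 MPa, n = 0.354
Material A has the lowest safety factor, n = 0.354.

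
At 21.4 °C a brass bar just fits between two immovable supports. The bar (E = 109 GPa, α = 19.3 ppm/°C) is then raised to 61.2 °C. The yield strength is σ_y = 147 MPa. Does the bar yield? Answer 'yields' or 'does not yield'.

ΔT = 39.80 K. Constrained thermal stress σ = E·α·ΔT = 109.0×10³ MPa × 19.3×10⁻⁶ × 39.80 = 83.7 MPa (compressive).
Compare to σ_y = 147 MPa: σ < σ_y, so it does not yield.

does not yield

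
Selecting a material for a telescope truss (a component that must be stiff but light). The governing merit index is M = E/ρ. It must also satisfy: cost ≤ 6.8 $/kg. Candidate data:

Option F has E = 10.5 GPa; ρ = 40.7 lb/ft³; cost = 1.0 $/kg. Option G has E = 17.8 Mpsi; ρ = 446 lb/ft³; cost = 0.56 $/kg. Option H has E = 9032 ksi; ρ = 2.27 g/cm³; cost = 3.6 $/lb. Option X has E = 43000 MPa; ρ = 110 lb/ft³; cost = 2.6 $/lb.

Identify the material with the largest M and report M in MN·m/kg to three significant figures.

option X, M = 24.4 MN·m/kg

Screen on constraints: cost ≤ 6.8 $/kg. Survivors: option F, option G, option X.
Normalizing units and computing the index:
  option F: E = 10.50 GPa, ρ = 652.0 kg/m³
  option G: E = 122.7 GPa, ρ = 7144 kg/m³
  option X: E = 43.00 GPa, ρ = 1762 kg/m³
  option X: M = 24.4 MN·m/kg
  option G: M = 17.2 MN·m/kg
  option F: M = 16.1 MN·m/kg
Highest index: option X.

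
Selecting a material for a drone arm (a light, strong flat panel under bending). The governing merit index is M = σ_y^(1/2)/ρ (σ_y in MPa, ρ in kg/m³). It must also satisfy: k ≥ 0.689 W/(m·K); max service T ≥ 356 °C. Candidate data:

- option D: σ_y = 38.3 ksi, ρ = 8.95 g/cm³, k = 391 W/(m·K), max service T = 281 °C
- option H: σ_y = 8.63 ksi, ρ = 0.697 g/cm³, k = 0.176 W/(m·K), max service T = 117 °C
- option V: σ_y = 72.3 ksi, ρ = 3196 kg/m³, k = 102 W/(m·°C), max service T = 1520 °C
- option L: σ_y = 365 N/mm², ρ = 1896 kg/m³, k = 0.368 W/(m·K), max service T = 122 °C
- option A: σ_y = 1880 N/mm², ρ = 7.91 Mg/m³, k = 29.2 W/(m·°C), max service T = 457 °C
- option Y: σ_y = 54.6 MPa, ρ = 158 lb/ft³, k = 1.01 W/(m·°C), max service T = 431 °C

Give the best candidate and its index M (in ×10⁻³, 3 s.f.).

option V, M = 6.99×10⁻³

Screen on constraints: k ≥ 0.689 W/(m·K); max service T ≥ 356 °C. Survivors: option V, option A, option Y.
Normalizing units and computing the index:
  option V: σ_y = 498.5 MPa, ρ = 3196 kg/m³
  option A: σ_y = 1880 MPa, ρ = 7910 kg/m³
  option Y: σ_y = 54.60 MPa, ρ = 2531 kg/m³
  option V: M = 6.99×10⁻³
  option A: M = 5.48×10⁻³
  option Y: M = 2.92×10⁻³
Option V ranks first.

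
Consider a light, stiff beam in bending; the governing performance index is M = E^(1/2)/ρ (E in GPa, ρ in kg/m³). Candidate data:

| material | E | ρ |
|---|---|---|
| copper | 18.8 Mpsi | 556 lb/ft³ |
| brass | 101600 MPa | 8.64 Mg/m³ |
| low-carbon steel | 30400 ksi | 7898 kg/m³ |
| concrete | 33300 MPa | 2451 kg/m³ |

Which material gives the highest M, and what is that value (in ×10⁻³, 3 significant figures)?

Normalizing units and computing the index:
  copper: E = 129.6 GPa, ρ = 8906 kg/m³
  brass: E = 101.6 GPa, ρ = 8640 kg/m³
  low-carbon steel: E = 209.6 GPa, ρ = 7898 kg/m³
  concrete: E = 33.30 GPa, ρ = 2451 kg/m³
  concrete: M = 2.35×10⁻³
  low-carbon steel: M = 1.83×10⁻³
  copper: M = 1.28×10⁻³
  brass: M = 1.17×10⁻³
Concrete has the largest M.

concrete, M = 2.35×10⁻³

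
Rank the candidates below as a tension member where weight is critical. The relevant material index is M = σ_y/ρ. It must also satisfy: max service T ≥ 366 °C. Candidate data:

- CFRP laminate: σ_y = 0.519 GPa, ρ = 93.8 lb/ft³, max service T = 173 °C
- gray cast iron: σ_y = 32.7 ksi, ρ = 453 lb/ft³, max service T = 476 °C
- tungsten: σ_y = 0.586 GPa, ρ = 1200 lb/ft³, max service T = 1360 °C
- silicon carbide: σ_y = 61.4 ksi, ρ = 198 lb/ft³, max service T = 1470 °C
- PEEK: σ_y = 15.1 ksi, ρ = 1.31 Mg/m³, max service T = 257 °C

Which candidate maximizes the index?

silicon carbide

Screen on constraints: max service T ≥ 366 °C. Survivors: gray cast iron, tungsten, silicon carbide.
After converting to SI:
  gray cast iron: σ_y = 225.5 MPa, ρ = 7256 kg/m³
  tungsten: σ_y = 586.0 MPa, ρ = 19220 kg/m³
  silicon carbide: σ_y = 423.3 MPa, ρ = 3172 kg/m³
  silicon carbide: M = 133 kN·m/kg
  gray cast iron: M = 31.1 kN·m/kg
  tungsten: M = 30.5 kN·m/kg
Silicon carbide has the largest M.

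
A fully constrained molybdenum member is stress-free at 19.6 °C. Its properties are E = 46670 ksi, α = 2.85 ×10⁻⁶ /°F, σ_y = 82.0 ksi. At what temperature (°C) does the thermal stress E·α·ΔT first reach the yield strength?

E = 46670 ksi = 321.8 GPa.
α = 2.85×10⁻⁶/°F × 9/5 = 5.13×10⁻⁶/K.
σ_y = 82.0 ksi = 565.4 MPa.
E·α·ΔT = 565.4 MPa ⇒ ΔT = 565.4 / (321.8×10³ × 5.13×10⁻⁶) = 342.5 K.
T = 19.6 + 342.5 = 362.1 °C.

362 °C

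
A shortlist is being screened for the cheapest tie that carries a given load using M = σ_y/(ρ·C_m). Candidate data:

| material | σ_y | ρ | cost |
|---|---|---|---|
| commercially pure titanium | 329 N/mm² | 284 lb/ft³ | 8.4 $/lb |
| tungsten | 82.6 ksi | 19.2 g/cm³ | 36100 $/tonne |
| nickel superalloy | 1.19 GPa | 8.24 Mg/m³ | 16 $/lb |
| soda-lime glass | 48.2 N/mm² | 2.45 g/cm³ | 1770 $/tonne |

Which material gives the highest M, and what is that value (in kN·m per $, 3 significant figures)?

Convert each candidate to consistent units, then evaluate M:
  commercially pure titanium: σ_y = 329.0 MPa, ρ = 4549 kg/m³, cost = 18.52 $/kg
  tungsten: σ_y = 569.5 MPa, ρ = 19200 kg/m³, cost = 36.10 $/kg
  nickel superalloy: σ_y = 1190 MPa, ρ = 8240 kg/m³, cost = 35.27 $/kg
  soda-lime glass: σ_y = 48.20 MPa, ρ = 2450 kg/m³, cost = 1.770 $/kg
  soda-lime glass: M = 11.1 kN·m per $
  nickel superalloy: M = 4.09 kN·m per $
  commercially pure titanium: M = 3.91 kN·m per $
  tungsten: M = 0.822 kN·m per $
Highest index: soda-lime glass.

soda-lime glass, M = 11.1 kN·m per $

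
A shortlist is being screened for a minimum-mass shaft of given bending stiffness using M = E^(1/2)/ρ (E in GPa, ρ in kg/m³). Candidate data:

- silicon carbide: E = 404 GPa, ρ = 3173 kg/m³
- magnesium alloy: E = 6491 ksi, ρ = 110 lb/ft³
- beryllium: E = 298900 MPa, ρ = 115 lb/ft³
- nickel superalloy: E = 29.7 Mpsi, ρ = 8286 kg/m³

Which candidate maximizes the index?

Putting every candidate on a common basis:
  silicon carbide: E = 404.0 GPa, ρ = 3173 kg/m³
  magnesium alloy: E = 44.75 GPa, ρ = 1762 kg/m³
  beryllium: E = 298.9 GPa, ρ = 1842 kg/m³
  nickel superalloy: E = 204.8 GPa, ρ = 8286 kg/m³
  beryllium: M = 9.39×10⁻³
  silicon carbide: M = 6.33×10⁻³
  magnesium alloy: M = 3.80×10⁻³
  nickel superalloy: M = 1.73×10⁻³
Highest index: beryllium.

beryllium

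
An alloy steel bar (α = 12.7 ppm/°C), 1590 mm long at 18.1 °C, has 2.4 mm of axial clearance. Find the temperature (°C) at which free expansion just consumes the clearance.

137 °C

α·L₀·ΔT = 2.4 mm ⇒ ΔT = 2.4 / (12.7×10⁻⁶ × 1590.0) = 118.9 K.
T = 18.1 + 118.9 = 137.0 °C.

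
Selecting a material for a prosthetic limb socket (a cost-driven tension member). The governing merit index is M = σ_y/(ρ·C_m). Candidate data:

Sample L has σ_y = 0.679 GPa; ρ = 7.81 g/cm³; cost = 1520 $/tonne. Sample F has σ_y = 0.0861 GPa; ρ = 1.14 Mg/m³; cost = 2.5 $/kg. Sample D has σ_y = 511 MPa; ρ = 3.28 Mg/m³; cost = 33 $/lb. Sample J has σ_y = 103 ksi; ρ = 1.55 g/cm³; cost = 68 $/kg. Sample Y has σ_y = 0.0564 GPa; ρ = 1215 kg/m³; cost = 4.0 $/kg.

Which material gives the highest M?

sample L

Convert each candidate to consistent units, then evaluate M:
  sample L: σ_y = 679.0 MPa, ρ = 7810 kg/m³, cost = 1.520 $/kg
  sample F: σ_y = 86.10 MPa, ρ = 1140 kg/m³, cost = 2.500 $/kg
  sample D: σ_y = 511.0 MPa, ρ = 3280 kg/m³, cost = 72.75 $/kg
  sample J: σ_y = 710.2 MPa, ρ = 1550 kg/m³, cost = 68.00 $/kg
  sample Y: σ_y = 56.40 MPa, ρ = 1215 kg/m³, cost = 4.000 $/kg
  sample L: M = 57.2 kN·m per $
  sample F: M = 30.2 kN·m per $
  sample Y: M = 11.6 kN·m per $
  sample J: M = 6.74 kN·m per $
  sample D: M = 2.14 kN·m per $
Sample L has the largest M.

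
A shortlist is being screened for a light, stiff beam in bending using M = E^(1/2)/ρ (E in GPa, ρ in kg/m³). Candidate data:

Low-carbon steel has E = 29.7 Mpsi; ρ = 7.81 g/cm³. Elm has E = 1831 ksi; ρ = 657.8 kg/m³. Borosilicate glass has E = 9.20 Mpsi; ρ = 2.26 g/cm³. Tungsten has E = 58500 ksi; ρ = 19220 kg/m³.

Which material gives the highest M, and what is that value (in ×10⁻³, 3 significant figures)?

elm, M = 5.40×10⁻³

After converting to SI:
  low-carbon steel: E = 204.8 GPa, ρ = 7810 kg/m³
  elm: E = 12.62 GPa, ρ = 657.8 kg/m³
  borosilicate glass: E = 63.43 GPa, ρ = 2260 kg/m³
  tungsten: E = 403.3 GPa, ρ = 19220 kg/m³
  elm: M = 5.40×10⁻³
  borosilicate glass: M = 3.52×10⁻³
  low-carbon steel: M = 1.83×10⁻³
  tungsten: M = 1.04×10⁻³
The maximum is for elm.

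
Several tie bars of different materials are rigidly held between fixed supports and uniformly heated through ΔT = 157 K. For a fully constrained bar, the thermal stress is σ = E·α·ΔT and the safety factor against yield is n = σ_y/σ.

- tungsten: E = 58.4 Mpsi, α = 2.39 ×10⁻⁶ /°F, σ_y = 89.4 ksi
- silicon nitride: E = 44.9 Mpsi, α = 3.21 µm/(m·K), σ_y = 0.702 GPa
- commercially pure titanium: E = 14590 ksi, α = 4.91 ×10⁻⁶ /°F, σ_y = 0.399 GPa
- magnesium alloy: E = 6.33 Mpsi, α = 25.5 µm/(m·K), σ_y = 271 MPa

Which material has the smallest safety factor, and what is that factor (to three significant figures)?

magnesium alloy, n = 1.55

Per material, after unit conversion:
  tungsten: E = 402.7, α = 4.30, σ_y = 616.4 → σ = 272 MPa, n = 2.27
  silicon nitride: E = 309.6, α = 3.21, σ_y = 702.0 → σ = 156 MPa, n = 4.50
  commercially pure titanium: E = 100.6, α = 8.84, σ_y = 399.0 → σ = 140 MPa, n = 2.86
  magnesium alloy: E = 43.64, α = 25.5, σ_y = 271.0 → σ = 175 MPa, n = 1.55
Magnesium alloy has the lowest safety factor, n = 1.55.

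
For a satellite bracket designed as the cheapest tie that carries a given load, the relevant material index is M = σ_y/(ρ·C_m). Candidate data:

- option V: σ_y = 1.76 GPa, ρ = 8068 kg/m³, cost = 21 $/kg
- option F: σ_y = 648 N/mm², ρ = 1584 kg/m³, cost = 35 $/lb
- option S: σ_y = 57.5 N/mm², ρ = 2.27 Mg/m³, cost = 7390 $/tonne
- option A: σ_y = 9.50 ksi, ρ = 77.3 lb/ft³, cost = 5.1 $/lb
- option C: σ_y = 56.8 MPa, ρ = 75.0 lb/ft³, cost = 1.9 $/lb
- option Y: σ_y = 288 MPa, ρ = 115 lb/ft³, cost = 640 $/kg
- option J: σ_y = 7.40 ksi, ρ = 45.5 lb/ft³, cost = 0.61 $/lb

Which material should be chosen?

option J

Normalizing units and computing the index:
  option V: σ_y = 1760 MPa, ρ = 8068 kg/m³, cost = 21.00 $/kg
  option F: σ_y = 648.0 MPa, ρ = 1584 kg/m³, cost = 77.16 $/kg
  option S: σ_y = 57.50 MPa, ρ = 2270 kg/m³, cost = 7.390 $/kg
  option A: σ_y = 65.50 MPa, ρ = 1238 kg/m³, cost = 11.24 $/kg
  option C: σ_y = 56.80 MPa, ρ = 1201 kg/m³, cost = 4.189 $/kg
  option Y: σ_y = 288.0 MPa, ρ = 1842 kg/m³, cost = 640.0 $/kg
  option J: σ_y = 51.02 MPa, ρ = 728.8 kg/m³, cost = 1.345 $/kg
  option J: M = 52.1 kN·m per $
  option C: M = 11.3 kN·m per $
  option V: M = 10.4 kN·m per $
  option F: M = 5.30 kN·m per $
  option A: M = 4.70 kN·m per $
  option S: M = 3.43 kN·m per $
  option Y: M = 0.244 kN·m per $
Highest index: option J.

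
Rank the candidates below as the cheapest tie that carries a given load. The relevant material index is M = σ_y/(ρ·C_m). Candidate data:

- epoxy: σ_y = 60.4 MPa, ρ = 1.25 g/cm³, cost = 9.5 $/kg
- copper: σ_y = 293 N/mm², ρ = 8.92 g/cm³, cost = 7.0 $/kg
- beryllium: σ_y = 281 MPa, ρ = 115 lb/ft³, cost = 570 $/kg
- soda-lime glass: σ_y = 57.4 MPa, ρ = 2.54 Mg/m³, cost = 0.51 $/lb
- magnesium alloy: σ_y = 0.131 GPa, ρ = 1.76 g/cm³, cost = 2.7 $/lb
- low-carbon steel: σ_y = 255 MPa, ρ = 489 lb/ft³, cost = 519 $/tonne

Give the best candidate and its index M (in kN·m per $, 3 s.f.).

After converting to SI:
  epoxy: σ_y = 60.40 MPa, ρ = 1250 kg/m³, cost = 9.500 $/kg
  copper: σ_y = 293.0 MPa, ρ = 8920 kg/m³, cost = 7.000 $/kg
  beryllium: σ_y = 281.0 MPa, ρ = 1842 kg/m³, cost = 570.0 $/kg
  soda-lime glass: σ_y = 57.40 MPa, ρ = 2540 kg/m³, cost = 1.124 $/kg
  magnesium alloy: σ_y = 131.0 MPa, ρ = 1760 kg/m³, cost = 5.952 $/kg
  low-carbon steel: σ_y = 255.0 MPa, ρ = 7833 kg/m³, cost = 0.5190 $/kg
  low-carbon steel: M = 62.7 kN·m per $
  soda-lime glass: M = 20.1 kN·m per $
  magnesium alloy: M = 12.5 kN·m per $
  epoxy: M = 5.09 kN·m per $
  copper: M = 4.69 kN·m per $
  beryllium: M = 0.268 kN·m per $
Low-carbon steel ranks first.

low-carbon steel, M = 62.7 kN·m per $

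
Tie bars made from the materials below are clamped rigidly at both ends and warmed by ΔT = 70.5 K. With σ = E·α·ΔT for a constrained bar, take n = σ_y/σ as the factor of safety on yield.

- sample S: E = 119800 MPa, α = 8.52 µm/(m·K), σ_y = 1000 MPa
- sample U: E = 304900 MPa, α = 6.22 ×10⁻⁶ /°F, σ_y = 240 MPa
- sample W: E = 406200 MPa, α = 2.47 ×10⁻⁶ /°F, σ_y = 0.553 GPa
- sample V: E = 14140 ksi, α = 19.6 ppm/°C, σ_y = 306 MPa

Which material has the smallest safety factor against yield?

sample U

In consistent units (E in GPa, α in ×10⁻⁶/K, σ_y in MPa):
  sample S: E = 119.8, α = 8.52, σ_y = 1000 → σ = 72.0 MPa, n = 13.9
  sample U: E = 304.9, α = 11.2, σ_y = 240.0 → σ = 241 MPa, n = 0.997
  sample W: E = 406.2, α = 4.45, σ_y = 553.0 → σ = 127 MPa, n = 4.34
  sample V: E = 97.49, α = 19.6, σ_y = 306.0 → σ = 135 MPa, n = 2.27
The minimum is sample U at n = 0.997.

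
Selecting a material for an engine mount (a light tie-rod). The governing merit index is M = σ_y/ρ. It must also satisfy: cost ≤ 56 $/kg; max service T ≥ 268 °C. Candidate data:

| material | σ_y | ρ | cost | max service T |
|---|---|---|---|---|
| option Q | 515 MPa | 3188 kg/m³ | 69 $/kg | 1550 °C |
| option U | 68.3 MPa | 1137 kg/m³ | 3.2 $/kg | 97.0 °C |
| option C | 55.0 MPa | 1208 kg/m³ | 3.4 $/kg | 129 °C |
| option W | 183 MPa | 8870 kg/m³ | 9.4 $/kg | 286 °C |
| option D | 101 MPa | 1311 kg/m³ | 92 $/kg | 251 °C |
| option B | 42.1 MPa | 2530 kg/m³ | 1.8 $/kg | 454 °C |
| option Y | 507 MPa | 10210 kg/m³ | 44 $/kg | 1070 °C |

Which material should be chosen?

Screen on constraints: cost ≤ 56 $/kg; max service T ≥ 268 °C. Survivors: option W, option B, option Y.
Per-candidate index values:
  option Y: M = 49.7 kN·m/kg
  option W: M = 20.6 kN·m/kg
  option B: M = 16.6 kN·m/kg
Option Y has the largest M.

option Y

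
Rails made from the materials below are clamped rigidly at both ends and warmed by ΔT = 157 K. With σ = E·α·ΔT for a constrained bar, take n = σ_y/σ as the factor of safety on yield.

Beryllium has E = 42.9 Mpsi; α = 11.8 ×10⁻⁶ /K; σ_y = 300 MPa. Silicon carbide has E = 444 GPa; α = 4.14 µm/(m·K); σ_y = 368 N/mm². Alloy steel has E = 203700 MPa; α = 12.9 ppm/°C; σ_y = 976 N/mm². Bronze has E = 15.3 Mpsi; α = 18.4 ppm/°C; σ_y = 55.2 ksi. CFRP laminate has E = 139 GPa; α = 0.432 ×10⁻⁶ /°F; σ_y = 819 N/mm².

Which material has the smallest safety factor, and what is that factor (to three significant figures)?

beryllium, n = 0.547

In consistent units (E in GPa, α in ×10⁻⁶/K, σ_y in MPa):
  beryllium: E = 295.8, α = 11.8, σ_y = 300.0 → σ = 548 MPa, n = 0.547
  silicon carbide: E = 444.0, α = 4.14, σ_y = 368.0 → σ = 289 MPa, n = 1.28
  alloy steel: E = 203.7, α = 12.9, σ_y = 976.0 → σ = 413 MPa, n = 2.37
  bronze: E = 105.5, α = 18.4, σ_y = 380.6 → σ = 305 MPa, n = 1.25
  CFRP laminate: E = 139.0, α = 0.778, σ_y = 819.0 → σ = 17.0 MPa, n = 48.3
The minimum is beryllium at n = 0.547.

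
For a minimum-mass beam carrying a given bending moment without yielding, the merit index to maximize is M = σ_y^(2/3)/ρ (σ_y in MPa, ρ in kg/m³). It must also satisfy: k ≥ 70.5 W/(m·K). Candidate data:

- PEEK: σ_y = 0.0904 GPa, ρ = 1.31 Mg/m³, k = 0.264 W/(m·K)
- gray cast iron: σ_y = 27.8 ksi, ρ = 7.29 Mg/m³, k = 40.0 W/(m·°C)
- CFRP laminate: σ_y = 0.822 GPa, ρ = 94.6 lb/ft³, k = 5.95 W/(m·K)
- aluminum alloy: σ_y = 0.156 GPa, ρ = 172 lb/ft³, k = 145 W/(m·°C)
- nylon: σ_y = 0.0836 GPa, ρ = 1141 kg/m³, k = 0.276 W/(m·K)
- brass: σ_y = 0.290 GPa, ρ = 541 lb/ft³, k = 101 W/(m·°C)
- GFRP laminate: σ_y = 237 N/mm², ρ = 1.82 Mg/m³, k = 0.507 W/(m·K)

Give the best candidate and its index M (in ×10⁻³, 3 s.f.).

aluminum alloy, M = 10.5×10⁻³

Screen on constraints: k ≥ 70.5 W/(m·K). Survivors: aluminum alloy, brass.
Putting every candidate on a common basis:
  aluminum alloy: σ_y = 156.0 MPa, ρ = 2755 kg/m³
  brass: σ_y = 290.0 MPa, ρ = 8666 kg/m³
  aluminum alloy: M = 10.5×10⁻³
  brass: M = 5.06×10⁻³
Highest index: aluminum alloy.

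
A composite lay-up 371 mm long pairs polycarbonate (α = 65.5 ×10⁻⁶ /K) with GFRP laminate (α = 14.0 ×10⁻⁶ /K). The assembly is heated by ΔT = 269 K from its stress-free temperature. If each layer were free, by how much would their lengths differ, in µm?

Δα = |65.5 − 14.0|×10⁻⁶/K = 51.5×10⁻⁶/K.
ΔL_mismatch = Δα·L·ΔT = 51.5×10⁻⁶ × 371.0 mm × 269.0 K = 5140 µm.

5140 µm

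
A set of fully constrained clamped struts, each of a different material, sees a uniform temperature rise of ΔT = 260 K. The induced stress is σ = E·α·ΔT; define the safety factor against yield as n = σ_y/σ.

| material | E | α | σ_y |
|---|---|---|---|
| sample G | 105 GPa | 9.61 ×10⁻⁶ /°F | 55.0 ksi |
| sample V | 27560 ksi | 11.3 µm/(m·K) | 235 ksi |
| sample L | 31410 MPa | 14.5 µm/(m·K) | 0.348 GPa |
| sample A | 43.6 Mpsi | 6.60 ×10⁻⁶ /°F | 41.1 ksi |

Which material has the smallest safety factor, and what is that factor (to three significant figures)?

Per material, after unit conversion:
  sample G: E = 105.0, α = 17.3, σ_y = 379.2 → σ = 472 MPa, n = 0.803
  sample V: E = 190.0, α = 11.3, σ_y = 1620 → σ = 558 MPa, n = 2.90
  sample L: E = 31.41, α = 14.5, σ_y = 348.0 → σ = 118 MPa, n = 2.94
  sample A: E = 300.6, α = 11.9, σ_y = 283.4 → σ = 929 MPa, n = 0.305
Sample A has the lowest safety factor, n = 0.305.

sample A, n = 0.305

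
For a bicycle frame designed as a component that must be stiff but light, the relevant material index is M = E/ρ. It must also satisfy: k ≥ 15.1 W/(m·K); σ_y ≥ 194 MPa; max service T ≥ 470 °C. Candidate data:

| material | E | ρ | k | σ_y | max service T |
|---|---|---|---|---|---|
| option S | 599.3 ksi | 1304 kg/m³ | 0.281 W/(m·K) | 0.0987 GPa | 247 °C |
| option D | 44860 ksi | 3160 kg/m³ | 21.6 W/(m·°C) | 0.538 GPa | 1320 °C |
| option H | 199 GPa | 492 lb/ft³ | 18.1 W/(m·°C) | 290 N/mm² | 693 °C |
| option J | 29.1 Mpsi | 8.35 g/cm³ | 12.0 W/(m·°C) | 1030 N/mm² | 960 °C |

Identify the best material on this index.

option D

Screen on constraints: k ≥ 15.1 W/(m·K); σ_y ≥ 194 MPa; max service T ≥ 470 °C. Survivors: option D, option H.
Normalizing units and computing the index:
  option D: E = 309.3 GPa, ρ = 3160 kg/m³
  option H: E = 199.0 GPa, ρ = 7881 kg/m³
  option D: M = 97.9 MN·m/kg
  option H: M = 25.3 MN·m/kg
The maximum is for option D.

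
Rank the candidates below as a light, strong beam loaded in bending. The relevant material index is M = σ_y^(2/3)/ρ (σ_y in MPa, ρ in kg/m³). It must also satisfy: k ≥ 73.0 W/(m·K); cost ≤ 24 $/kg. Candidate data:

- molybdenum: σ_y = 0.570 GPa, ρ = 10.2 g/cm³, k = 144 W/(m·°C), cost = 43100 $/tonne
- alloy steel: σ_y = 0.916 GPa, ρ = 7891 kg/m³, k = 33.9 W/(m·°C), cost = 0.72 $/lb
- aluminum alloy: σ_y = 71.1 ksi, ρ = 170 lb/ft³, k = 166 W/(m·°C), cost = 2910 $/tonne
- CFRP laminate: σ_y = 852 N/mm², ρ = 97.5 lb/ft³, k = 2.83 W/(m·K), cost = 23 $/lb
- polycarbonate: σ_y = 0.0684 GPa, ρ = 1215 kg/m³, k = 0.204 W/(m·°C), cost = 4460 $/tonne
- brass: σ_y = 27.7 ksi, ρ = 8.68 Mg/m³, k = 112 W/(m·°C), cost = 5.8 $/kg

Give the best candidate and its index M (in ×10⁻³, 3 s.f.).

aluminum alloy, M = 22.8×10⁻³

Screen on constraints: k ≥ 73.0 W/(m·K); cost ≤ 24 $/kg. Survivors: aluminum alloy, brass.
After converting to SI:
  aluminum alloy: σ_y = 490.2 MPa, ρ = 2723 kg/m³
  brass: σ_y = 191.0 MPa, ρ = 8680 kg/m³
  aluminum alloy: M = 22.8×10⁻³
  brass: M = 3.82×10⁻³
Highest index: aluminum alloy.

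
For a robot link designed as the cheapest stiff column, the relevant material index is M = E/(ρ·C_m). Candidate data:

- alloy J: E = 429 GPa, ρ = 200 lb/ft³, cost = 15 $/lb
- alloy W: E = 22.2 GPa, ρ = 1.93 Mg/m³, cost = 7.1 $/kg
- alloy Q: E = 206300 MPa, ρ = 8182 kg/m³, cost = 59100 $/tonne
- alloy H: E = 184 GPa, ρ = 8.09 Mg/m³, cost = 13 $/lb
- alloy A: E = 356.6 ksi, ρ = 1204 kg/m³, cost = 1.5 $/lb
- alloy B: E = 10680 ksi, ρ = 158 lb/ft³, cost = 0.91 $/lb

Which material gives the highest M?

In SI units:
  alloy J: E = 429.0 GPa, ρ = 3204 kg/m³, cost = 33.07 $/kg
  alloy W: E = 22.20 GPa, ρ = 1930 kg/m³, cost = 7.100 $/kg
  alloy Q: E = 206.3 GPa, ρ = 8182 kg/m³, cost = 59.10 $/kg
  alloy H: E = 184.0 GPa, ρ = 8090 kg/m³, cost = 28.66 $/kg
  alloy A: E = 2.459 GPa, ρ = 1204 kg/m³, cost = 3.307 $/kg
  alloy B: E = 73.64 GPa, ρ = 2531 kg/m³, cost = 2.006 $/kg
  alloy B: M = 14.5 MN·m per $
  alloy J: M = 4.05 MN·m per $
  alloy W: M = 1.62 MN·m per $
  alloy H: M = 0.794 MN·m per $
  alloy A: M = 0.618 MN·m per $
  alloy Q: M = 0.427 MN·m per $
Alloy B ranks first.

alloy B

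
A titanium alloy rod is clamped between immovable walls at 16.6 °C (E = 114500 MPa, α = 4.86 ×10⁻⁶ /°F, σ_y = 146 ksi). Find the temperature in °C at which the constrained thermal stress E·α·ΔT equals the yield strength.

E = 114500 MPa = 114.5 GPa.
α = 4.86×10⁻⁶/°F × 9/5 = 8.75×10⁻⁶/K.
σ_y = 146 ksi = 1007 MPa.
E·α·ΔT = 1007 MPa ⇒ ΔT = 1007 / (114.5×10³ × 8.75×10⁻⁶) = 1005 K.
T = 16.6 + 1005 = 1022 °C.

1020 °C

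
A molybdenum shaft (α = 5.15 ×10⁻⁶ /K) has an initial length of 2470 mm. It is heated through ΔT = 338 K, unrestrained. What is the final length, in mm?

2474.3 mm

ΔL = α·L₀·ΔT = 5.15×10⁻⁶ × 2470 mm × 338.0 K = 4.30 mm.
L = L₀ + ΔL = 2470 + 4.30 = 2474.3 mm.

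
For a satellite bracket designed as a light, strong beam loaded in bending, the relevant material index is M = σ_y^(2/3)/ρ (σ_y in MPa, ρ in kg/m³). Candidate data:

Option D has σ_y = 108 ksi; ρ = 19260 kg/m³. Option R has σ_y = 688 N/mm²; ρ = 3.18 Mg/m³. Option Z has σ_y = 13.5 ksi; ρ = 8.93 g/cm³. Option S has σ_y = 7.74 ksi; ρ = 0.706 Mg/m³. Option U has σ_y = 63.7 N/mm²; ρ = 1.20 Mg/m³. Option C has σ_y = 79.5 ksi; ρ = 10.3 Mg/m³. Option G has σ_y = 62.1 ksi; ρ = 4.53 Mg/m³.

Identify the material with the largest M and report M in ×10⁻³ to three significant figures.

Convert each candidate to consistent units, then evaluate M:
  option D: σ_y = 744.6 MPa, ρ = 19260 kg/m³
  option R: σ_y = 688.0 MPa, ρ = 3180 kg/m³
  option Z: σ_y = 93.08 MPa, ρ = 8930 kg/m³
  option S: σ_y = 53.37 MPa, ρ = 706.0 kg/m³
  option U: σ_y = 63.70 MPa, ρ = 1200 kg/m³
  option C: σ_y = 548.1 MPa, ρ = 10300 kg/m³
  option G: σ_y = 428.2 MPa, ρ = 4530 kg/m³
  option R: M = 24.5×10⁻³
  option S: M = 20.1×10⁻³
  option U: M = 13.3×10⁻³
  option G: M = 12.5×10⁻³
  option C: M = 6.50×10⁻³
  option D: M = 4.27×10⁻³
  option Z: M = 2.30×10⁻³
The maximum is for option R.

option R, M = 24.5×10⁻³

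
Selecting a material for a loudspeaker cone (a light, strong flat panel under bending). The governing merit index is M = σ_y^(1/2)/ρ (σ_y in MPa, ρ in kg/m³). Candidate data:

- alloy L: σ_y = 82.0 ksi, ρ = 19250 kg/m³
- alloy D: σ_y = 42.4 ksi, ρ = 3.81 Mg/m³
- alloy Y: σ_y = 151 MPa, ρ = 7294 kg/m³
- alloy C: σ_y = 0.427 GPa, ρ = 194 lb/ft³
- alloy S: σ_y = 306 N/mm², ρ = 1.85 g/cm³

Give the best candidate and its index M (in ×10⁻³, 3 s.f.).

Convert each candidate to consistent units, then evaluate M:
  alloy L: σ_y = 565.4 MPa, ρ = 19250 kg/m³
  alloy D: σ_y = 292.3 MPa, ρ = 3810 kg/m³
  alloy Y: σ_y = 151.0 MPa, ρ = 7294 kg/m³
  alloy C: σ_y = 427.0 MPa, ρ = 3108 kg/m³
  alloy S: σ_y = 306.0 MPa, ρ = 1850 kg/m³
  alloy S: M = 9.46×10⁻³
  alloy C: M = 6.65×10⁻³
  alloy D: M = 4.49×10⁻³
  alloy Y: M = 1.68×10⁻³
  alloy L: M = 1.24×10⁻³
Alloy S ranks first.

alloy S, M = 9.46×10⁻³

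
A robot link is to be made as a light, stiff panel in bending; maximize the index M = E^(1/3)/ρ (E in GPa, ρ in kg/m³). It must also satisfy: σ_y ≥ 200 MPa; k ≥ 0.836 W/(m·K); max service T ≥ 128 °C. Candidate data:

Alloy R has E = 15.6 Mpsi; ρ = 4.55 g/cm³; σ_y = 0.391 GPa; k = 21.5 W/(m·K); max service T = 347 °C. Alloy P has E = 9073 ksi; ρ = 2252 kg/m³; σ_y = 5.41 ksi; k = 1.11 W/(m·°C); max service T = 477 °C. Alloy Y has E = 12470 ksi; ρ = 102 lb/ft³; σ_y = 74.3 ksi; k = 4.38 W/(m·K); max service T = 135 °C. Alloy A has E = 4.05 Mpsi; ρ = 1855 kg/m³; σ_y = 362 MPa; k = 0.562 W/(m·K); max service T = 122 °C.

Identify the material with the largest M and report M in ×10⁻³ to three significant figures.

Screen on constraints: σ_y ≥ 200 MPa; k ≥ 0.836 W/(m·K); max service T ≥ 128 °C. Survivors: alloy R, alloy Y.
After converting to SI:
  alloy R: E = 107.6 GPa, ρ = 4550 kg/m³
  alloy Y: E = 85.98 GPa, ρ = 1634 kg/m³
  alloy Y: M = 2.70×10⁻³
  alloy R: M = 1.05×10⁻³
Highest index: alloy Y.

alloy Y, M = 2.70×10⁻³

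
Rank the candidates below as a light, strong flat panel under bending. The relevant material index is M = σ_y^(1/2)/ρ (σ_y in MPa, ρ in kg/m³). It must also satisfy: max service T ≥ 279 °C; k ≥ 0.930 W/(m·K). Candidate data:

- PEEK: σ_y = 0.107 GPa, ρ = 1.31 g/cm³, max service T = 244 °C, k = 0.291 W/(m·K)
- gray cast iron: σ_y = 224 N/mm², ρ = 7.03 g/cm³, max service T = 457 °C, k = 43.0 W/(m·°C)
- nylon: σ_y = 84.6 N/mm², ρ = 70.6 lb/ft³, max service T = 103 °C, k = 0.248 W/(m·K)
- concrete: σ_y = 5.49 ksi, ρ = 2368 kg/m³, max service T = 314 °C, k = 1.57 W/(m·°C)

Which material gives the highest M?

Screen on constraints: max service T ≥ 279 °C; k ≥ 0.930 W/(m·K). Survivors: gray cast iron, concrete.
Normalizing units and computing the index:
  gray cast iron: σ_y = 224.0 MPa, ρ = 7030 kg/m³
  concrete: σ_y = 37.85 MPa, ρ = 2368 kg/m³
  concrete: M = 2.60×10⁻³
  gray cast iron: M = 2.13×10⁻³
Highest index: concrete.

concrete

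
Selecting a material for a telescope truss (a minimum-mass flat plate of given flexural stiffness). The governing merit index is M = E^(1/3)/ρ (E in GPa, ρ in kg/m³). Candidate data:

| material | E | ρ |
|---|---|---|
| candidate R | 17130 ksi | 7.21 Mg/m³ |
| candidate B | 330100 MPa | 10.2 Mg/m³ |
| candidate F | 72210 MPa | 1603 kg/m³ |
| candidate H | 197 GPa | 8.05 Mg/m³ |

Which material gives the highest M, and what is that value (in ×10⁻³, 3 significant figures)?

candidate F, M = 2.60×10⁻³

Normalizing units and computing the index:
  candidate R: E = 118.1 GPa, ρ = 7210 kg/m³
  candidate B: E = 330.1 GPa, ρ = 10200 kg/m³
  candidate F: E = 72.21 GPa, ρ = 1603 kg/m³
  candidate H: E = 197.0 GPa, ρ = 8050 kg/m³
  candidate F: M = 2.60×10⁻³
  candidate H: M = 0.723×10⁻³
  candidate R: M = 0.680×10⁻³
  candidate B: M = 0.678×10⁻³
Highest index: candidate F.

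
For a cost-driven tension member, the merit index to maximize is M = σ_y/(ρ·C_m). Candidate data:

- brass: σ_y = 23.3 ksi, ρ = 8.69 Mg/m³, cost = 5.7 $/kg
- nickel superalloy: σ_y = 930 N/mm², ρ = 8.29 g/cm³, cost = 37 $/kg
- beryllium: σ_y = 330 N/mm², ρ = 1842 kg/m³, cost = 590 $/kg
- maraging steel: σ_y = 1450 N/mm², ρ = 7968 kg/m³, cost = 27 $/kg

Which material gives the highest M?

Convert each candidate to consistent units, then evaluate M:
  brass: σ_y = 160.6 MPa, ρ = 8690 kg/m³, cost = 5.700 $/kg
  nickel superalloy: σ_y = 930.0 MPa, ρ = 8290 kg/m³, cost = 37.00 $/kg
  beryllium: σ_y = 330.0 MPa, ρ = 1842 kg/m³, cost = 590.0 $/kg
  maraging steel: σ_y = 1450 MPa, ρ = 7968 kg/m³, cost = 27.00 $/kg
  maraging steel: M = 6.74 kN·m per $
  brass: M = 3.24 kN·m per $
  nickel superalloy: M = 3.03 kN·m per $
  beryllium: M = 0.304 kN·m per $
The maximum is for maraging steel.

maraging steel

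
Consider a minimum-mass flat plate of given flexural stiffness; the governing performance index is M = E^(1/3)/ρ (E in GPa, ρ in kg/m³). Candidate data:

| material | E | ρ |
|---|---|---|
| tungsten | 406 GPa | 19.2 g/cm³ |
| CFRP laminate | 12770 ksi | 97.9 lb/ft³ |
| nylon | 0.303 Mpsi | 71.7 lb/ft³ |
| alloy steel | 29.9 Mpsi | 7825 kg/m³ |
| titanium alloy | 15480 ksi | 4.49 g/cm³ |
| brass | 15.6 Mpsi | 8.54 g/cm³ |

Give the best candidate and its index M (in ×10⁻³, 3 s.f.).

In SI units:
  tungsten: E = 406.0 GPa, ρ = 19200 kg/m³
  CFRP laminate: E = 88.05 GPa, ρ = 1568 kg/m³
  nylon: E = 2.089 GPa, ρ = 1149 kg/m³
  alloy steel: E = 206.2 GPa, ρ = 7825 kg/m³
  titanium alloy: E = 106.7 GPa, ρ = 4490 kg/m³
  brass: E = 107.6 GPa, ρ = 8540 kg/m³
  CFRP laminate: M = 2.84×10⁻³
  nylon: M = 1.11×10⁻³
  titanium alloy: M = 1.06×10⁻³
  alloy steel: M = 0.755×10⁻³
  brass: M = 0.557×10⁻³
  tungsten: M = 0.386×10⁻³
CFRP laminate ranks first.

CFRP laminate, M = 2.84×10⁻³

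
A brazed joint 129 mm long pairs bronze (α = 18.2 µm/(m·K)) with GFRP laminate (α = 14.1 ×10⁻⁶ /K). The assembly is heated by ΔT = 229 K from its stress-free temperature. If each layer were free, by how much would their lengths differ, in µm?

121 µm

Δα = |18.2 − 14.1|×10⁻⁶/K = 4.10×10⁻⁶/K.
ΔL_mismatch = Δα·L·ΔT = 4.10×10⁻⁶ × 129.0 mm × 229.0 K = 121 µm.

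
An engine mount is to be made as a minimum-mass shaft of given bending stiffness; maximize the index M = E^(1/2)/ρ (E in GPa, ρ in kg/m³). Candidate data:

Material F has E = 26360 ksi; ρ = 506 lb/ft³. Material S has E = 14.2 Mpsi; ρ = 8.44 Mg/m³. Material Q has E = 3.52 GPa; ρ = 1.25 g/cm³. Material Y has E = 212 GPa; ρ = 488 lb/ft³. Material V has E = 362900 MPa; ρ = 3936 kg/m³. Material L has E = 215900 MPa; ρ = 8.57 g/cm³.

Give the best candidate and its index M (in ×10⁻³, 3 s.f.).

material V, M = 4.84×10⁻³

Convert each candidate to consistent units, then evaluate M:
  material F: E = 181.7 GPa, ρ = 8105 kg/m³
  material S: E = 97.91 GPa, ρ = 8440 kg/m³
  material Q: E = 3.520 GPa, ρ = 1250 kg/m³
  material Y: E = 212.0 GPa, ρ = 7817 kg/m³
  material V: E = 362.9 GPa, ρ = 3936 kg/m³
  material L: E = 215.9 GPa, ρ = 8570 kg/m³
  material V: M = 4.84×10⁻³
  material Y: M = 1.86×10⁻³
  material L: M = 1.71×10⁻³
  material F: M = 1.66×10⁻³
  material Q: M = 1.50×10⁻³
  material S: M = 1.17×10⁻³
Material V has the largest M.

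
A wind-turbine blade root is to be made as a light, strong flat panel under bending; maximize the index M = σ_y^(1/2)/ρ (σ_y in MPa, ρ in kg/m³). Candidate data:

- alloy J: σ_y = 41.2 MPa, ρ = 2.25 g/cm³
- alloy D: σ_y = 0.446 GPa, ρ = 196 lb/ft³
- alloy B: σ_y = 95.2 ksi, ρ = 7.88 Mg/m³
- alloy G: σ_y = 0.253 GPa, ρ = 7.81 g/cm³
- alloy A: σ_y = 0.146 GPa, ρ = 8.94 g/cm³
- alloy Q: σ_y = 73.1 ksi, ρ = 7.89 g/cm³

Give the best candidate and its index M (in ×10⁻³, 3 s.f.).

alloy D, M = 6.73×10⁻³

Normalizing units and computing the index:
  alloy J: σ_y = 41.20 MPa, ρ = 2250 kg/m³
  alloy D: σ_y = 446.0 MPa, ρ = 3140 kg/m³
  alloy B: σ_y = 656.4 MPa, ρ = 7880 kg/m³
  alloy G: σ_y = 253.0 MPa, ρ = 7810 kg/m³
  alloy A: σ_y = 146.0 MPa, ρ = 8940 kg/m³
  alloy Q: σ_y = 504.0 MPa, ρ = 7890 kg/m³
  alloy D: M = 6.73×10⁻³
  alloy B: M = 3.25×10⁻³
  alloy J: M = 2.85×10⁻³
  alloy Q: M = 2.85×10⁻³
  alloy G: M = 2.04×10⁻³
  alloy A: M = 1.35×10⁻³
Alloy D has the largest M.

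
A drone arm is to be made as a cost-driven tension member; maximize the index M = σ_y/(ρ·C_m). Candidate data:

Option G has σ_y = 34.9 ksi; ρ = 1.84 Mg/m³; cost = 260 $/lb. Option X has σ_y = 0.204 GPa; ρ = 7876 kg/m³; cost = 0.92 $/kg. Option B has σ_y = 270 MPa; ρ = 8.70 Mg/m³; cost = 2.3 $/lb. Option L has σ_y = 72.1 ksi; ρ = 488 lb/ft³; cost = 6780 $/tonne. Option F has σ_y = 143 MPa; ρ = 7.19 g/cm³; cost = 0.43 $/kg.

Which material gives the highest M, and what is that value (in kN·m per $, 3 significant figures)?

option F, M = 46.3 kN·m per $

In SI units:
  option G: σ_y = 240.6 MPa, ρ = 1840 kg/m³, cost = 573.2 $/kg
  option X: σ_y = 204.0 MPa, ρ = 7876 kg/m³, cost = 0.9200 $/kg
  option B: σ_y = 270.0 MPa, ρ = 8700 kg/m³, cost = 5.071 $/kg
  option L: σ_y = 497.1 MPa, ρ = 7817 kg/m³, cost = 6.780 $/kg
  option F: σ_y = 143.0 MPa, ρ = 7190 kg/m³, cost = 0.4300 $/kg
  option F: M = 46.3 kN·m per $
  option X: M = 28.2 kN·m per $
  option L: M = 9.38 kN·m per $
  option B: M = 6.12 kN·m per $
  option G: M = 0.228 kN·m per $
The maximum is for option F.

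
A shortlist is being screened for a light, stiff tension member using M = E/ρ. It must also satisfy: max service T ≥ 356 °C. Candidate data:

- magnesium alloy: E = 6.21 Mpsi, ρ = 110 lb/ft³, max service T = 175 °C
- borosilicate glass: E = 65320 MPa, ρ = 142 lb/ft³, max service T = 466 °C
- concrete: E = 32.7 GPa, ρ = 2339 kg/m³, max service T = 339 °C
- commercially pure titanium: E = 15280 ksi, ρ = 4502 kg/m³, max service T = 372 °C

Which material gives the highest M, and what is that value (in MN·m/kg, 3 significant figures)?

borosilicate glass, M = 28.7 MN·m/kg

Screen on constraints: max service T ≥ 356 °C. Survivors: borosilicate glass, commercially pure titanium.
After converting to SI:
  borosilicate glass: E = 65.32 GPa, ρ = 2275 kg/m³
  commercially pure titanium: E = 105.4 GPa, ρ = 4502 kg/m³
  borosilicate glass: M = 28.7 MN·m/kg
  commercially pure titanium: M = 23.4 MN·m/kg
Borosilicate glass has the largest M.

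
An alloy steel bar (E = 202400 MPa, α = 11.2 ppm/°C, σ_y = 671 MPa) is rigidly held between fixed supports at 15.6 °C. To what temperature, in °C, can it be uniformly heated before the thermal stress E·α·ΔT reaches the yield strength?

312 °C

E = 202400 MPa = 202.4 GPa.
E·α·ΔT = 671.0 MPa ⇒ ΔT = 671.0 / (202.4×10³ × 11.2×10⁻⁶) = 296.0 K.
T = 15.6 + 296.0 = 311.6 °C.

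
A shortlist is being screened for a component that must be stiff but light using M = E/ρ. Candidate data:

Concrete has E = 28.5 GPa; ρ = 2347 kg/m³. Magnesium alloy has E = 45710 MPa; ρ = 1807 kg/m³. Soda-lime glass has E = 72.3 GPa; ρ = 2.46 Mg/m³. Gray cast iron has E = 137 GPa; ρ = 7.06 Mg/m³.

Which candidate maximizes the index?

soda-lime glass

Convert each candidate to consistent units, then evaluate M:
  concrete: E = 28.50 GPa, ρ = 2347 kg/m³
  magnesium alloy: E = 45.71 GPa, ρ = 1807 kg/m³
  soda-lime glass: E = 72.30 GPa, ρ = 2460 kg/m³
  gray cast iron: E = 137.0 GPa, ρ = 7060 kg/m³
  soda-lime glass: M = 29.4 MN·m/kg
  magnesium alloy: M = 25.3 MN·m/kg
  gray cast iron: M = 19.4 MN·m/kg
  concrete: M = 12.1 MN·m/kg
Highest index: soda-lime glass.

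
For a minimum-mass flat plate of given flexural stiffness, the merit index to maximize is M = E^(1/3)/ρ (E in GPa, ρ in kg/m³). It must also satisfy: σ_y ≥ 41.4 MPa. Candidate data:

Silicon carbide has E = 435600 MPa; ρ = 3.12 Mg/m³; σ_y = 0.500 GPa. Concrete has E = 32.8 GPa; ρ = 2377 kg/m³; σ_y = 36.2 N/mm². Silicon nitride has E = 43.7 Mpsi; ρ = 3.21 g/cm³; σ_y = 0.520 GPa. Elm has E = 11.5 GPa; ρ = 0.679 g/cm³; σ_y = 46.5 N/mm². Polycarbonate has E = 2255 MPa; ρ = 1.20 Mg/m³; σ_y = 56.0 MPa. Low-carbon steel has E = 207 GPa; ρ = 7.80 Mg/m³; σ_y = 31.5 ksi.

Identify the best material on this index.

elm

Screen on constraints: σ_y ≥ 41.4 MPa. Survivors: silicon carbide, silicon nitride, elm, polycarbonate, low-carbon steel.
After converting to SI:
  silicon carbide: E = 435.6 GPa, ρ = 3120 kg/m³
  silicon nitride: E = 301.3 GPa, ρ = 3210 kg/m³
  elm: E = 11.50 GPa, ρ = 679.0 kg/m³
  polycarbonate: E = 2.255 GPa, ρ = 1200 kg/m³
  low-carbon steel: E = 207.0 GPa, ρ = 7800 kg/m³
  elm: M = 3.32×10⁻³
  silicon carbide: M = 2.43×10⁻³
  silicon nitride: M = 2.09×10⁻³
  polycarbonate: M = 1.09×10⁻³
  low-carbon steel: M = 0.758×10⁻³
Elm has the largest M.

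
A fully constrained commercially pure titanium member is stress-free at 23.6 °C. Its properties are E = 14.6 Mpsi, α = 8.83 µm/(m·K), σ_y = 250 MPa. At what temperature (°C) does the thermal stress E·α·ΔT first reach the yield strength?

E = 14.6 Mpsi = 100.7 GPa.
E·α·ΔT = 250.0 MPa ⇒ ΔT = 250.0 / (100.7×10³ × 8.83×10⁻⁶) = 281.3 K.
T = 23.6 + 281.3 = 304.9 °C.

305 °C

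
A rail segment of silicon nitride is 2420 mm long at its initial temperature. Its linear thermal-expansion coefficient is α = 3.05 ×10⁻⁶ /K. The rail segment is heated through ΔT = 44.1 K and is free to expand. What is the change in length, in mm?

0.326 mm

ΔL = α·L₀·ΔT = 3.05×10⁻⁶ × 2420 mm × 44.10 K = 0.326 mm.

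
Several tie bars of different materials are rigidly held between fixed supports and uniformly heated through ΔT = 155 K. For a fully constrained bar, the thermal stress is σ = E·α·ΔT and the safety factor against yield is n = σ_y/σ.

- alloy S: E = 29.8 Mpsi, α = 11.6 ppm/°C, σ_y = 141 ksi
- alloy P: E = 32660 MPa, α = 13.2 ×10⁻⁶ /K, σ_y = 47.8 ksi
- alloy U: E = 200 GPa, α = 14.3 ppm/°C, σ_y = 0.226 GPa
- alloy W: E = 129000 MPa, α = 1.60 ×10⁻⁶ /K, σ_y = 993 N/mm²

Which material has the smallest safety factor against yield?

alloy U

In consistent units (E in GPa, α in ×10⁻⁶/K, σ_y in MPa):
  alloy S: E = 205.5, α = 11.6, σ_y = 972.2 → σ = 369 MPa, n = 2.63
  alloy P: E = 32.66, α = 13.2, σ_y = 329.6 → σ = 66.8 MPa, n = 4.93
  alloy U: E = 200.0, α = 14.3, σ_y = 226.0 → σ = 443 MPa, n = 0.510
  alloy W: E = 129.0, α = 1.60, σ_y = 993.0 → σ = 32.0 MPa, n = 31.0
The minimum is alloy U at n = 0.510.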